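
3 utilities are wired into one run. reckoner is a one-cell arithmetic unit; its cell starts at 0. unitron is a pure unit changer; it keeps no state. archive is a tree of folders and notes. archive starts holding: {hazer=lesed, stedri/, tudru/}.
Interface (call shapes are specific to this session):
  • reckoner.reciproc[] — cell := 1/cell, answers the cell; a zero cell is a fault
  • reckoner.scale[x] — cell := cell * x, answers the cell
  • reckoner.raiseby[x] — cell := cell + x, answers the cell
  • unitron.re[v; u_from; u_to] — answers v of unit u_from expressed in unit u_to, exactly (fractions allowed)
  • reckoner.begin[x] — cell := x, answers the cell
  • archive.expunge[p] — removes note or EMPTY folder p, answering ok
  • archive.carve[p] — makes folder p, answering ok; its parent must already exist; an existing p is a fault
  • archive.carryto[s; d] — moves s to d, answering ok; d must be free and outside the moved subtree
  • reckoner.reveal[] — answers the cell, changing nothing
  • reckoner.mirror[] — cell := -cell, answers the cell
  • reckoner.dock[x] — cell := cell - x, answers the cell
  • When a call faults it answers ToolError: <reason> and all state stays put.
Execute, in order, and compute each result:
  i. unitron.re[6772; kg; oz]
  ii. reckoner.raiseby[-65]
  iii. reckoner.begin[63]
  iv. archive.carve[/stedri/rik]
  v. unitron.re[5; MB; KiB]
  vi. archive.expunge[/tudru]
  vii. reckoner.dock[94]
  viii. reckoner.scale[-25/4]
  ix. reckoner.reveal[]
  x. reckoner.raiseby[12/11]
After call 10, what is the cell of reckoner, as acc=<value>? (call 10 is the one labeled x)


Answer: acc=8573/44

Derivation:
>>> re v='6772' u_from='kg' u_to='oz'
  10835200000000/45359237
>>> raiseby x='-65'
  -65
>>> begin x='63'
  63
>>> carve p='/stedri/rik'
  ok
>>> re v='5' u_from='MB' u_to='KiB'
  78125/16
>>> expunge p='/tudru'
  ok
>>> dock x='94'
  -31
>>> scale x='-25/4'
  775/4
>>> reveal
  775/4
>>> raiseby x='12/11'
  8573/44


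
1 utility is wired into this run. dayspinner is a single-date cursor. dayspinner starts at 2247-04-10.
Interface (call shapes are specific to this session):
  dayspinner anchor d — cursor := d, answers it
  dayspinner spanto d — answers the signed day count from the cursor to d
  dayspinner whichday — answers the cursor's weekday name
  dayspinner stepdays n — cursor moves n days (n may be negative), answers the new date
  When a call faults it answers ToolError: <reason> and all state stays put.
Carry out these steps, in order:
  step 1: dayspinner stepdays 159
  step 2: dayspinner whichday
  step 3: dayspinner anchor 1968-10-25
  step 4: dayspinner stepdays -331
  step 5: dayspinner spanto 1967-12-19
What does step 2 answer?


I invoke dayspinner stepdays using n='159': 2247-09-16.
Now I run dayspinner whichday(), and get Thursday.
Invoking dayspinner anchor using d='1968-10-25', → 1968-10-25.
I use dayspinner stepdays using n='-331', and see 1967-11-29.
I try dayspinner spanto using d='1967-12-19', and observe 20.

Answer: Thursday


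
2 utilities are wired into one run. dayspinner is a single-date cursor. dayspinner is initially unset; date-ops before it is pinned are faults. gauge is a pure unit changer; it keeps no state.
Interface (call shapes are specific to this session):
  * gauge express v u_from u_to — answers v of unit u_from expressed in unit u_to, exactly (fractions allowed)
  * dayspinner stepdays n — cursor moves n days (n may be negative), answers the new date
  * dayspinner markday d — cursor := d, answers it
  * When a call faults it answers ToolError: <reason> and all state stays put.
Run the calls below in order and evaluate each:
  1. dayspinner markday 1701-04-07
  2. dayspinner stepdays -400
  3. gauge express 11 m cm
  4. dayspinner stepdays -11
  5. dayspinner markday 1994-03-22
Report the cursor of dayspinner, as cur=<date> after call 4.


Answer: cur=1700-02-20

Derivation:
$ dayspinner markday d=1701-04-07
  1701-04-07
$ dayspinner stepdays n=-400
  1700-03-03
$ gauge express v=11 u_from=m u_to=cm
  1100
$ dayspinner stepdays n=-11
  1700-02-20
$ dayspinner markday d=1994-03-22
  1994-03-22


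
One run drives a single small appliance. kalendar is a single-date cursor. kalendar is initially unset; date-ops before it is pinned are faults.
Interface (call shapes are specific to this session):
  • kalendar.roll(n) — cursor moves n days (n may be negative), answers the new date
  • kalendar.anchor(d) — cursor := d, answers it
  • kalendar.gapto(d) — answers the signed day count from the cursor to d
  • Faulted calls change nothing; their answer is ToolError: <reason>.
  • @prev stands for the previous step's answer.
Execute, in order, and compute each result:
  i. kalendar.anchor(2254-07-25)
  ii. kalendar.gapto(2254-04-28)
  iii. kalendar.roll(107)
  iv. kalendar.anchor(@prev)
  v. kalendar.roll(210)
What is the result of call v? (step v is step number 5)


→ anchor(d→2254-07-25)
← 2254-07-25
→ gapto(d→2254-04-28)
← -88
→ roll(n→107)
← 2254-11-09
→ anchor(d→@prev)
← 2254-11-09
→ roll(n→210)
← 2255-06-07

Answer: 2255-06-07


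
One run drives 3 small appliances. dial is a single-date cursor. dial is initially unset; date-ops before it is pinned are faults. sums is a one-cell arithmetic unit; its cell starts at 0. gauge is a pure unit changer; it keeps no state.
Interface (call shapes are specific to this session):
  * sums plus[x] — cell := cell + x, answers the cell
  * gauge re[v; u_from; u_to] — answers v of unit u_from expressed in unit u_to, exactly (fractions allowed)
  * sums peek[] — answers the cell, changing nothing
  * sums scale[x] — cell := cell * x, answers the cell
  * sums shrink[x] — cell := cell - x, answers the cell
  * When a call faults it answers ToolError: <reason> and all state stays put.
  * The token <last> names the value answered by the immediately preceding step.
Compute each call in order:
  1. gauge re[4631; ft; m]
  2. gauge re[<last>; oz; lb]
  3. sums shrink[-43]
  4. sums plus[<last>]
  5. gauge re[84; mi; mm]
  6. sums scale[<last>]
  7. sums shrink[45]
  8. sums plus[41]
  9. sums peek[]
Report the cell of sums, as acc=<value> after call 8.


Answer: acc=11625901052

Derivation:
% gauge re(v='4631', u_from='ft', u_to='m') ~> 1764411/1250
% gauge re(v='<last>', u_from='oz', u_to='lb') ~> 1764411/20000
% sums shrink(x='-43') ~> 43
% sums plus(x='<last>') ~> 86
% gauge re(v='84', u_from='mi', u_to='mm') ~> 135184896
% sums scale(x='<last>') ~> 11625901056
% sums shrink(x='45') ~> 11625901011
% sums plus(x='41') ~> 11625901052
% sums peek() ~> 11625901052


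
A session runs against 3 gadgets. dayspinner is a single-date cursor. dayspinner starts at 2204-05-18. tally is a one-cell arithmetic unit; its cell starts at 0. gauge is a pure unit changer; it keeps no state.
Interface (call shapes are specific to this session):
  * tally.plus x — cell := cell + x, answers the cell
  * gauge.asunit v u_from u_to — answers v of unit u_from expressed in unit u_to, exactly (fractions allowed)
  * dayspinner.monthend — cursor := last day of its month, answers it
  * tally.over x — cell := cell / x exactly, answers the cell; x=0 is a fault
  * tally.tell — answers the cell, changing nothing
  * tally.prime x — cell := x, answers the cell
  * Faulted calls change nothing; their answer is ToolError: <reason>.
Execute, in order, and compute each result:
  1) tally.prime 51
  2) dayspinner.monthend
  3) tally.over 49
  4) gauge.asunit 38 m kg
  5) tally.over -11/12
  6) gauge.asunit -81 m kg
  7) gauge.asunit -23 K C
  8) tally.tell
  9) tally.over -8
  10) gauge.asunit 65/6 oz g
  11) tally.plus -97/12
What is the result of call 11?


==> tally.prime(51)
<== 51
==> dayspinner.monthend()
<== 2204-05-31
==> tally.over(49)
<== 51/49
==> gauge.asunit(38, m, kg)
<== ToolError: incompatible units
==> tally.over(-11/12)
<== -612/539
==> gauge.asunit(-81, m, kg)
<== ToolError: incompatible units
==> gauge.asunit(-23, K, C)
<== -5923/20
==> tally.tell()
<== -612/539
==> tally.over(-8)
<== 153/1078
==> gauge.asunit(65/6, oz, g)
<== 589670081/1920000
==> tally.plus(-97/12)
<== -51365/6468

Answer: -51365/6468


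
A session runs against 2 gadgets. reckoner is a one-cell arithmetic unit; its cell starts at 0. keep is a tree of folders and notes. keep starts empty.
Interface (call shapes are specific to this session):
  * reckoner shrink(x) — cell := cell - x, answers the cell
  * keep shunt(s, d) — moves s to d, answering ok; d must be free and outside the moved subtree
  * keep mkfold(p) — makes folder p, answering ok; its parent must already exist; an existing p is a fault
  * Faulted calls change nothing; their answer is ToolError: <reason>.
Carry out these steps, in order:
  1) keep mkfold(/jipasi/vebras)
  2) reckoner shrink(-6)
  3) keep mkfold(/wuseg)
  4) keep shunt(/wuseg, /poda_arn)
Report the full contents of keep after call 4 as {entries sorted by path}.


Using keep mkfold on p=/jipasi/vebras, which returns ToolError: no parent.
I run reckoner shrink on x=-6, giving 6.
Using keep mkfold on p=/wuseg, and get ok.
I run keep shunt on s=/wuseg, d=/poda_arn, and see ok.

Answer: {poda_arn/}


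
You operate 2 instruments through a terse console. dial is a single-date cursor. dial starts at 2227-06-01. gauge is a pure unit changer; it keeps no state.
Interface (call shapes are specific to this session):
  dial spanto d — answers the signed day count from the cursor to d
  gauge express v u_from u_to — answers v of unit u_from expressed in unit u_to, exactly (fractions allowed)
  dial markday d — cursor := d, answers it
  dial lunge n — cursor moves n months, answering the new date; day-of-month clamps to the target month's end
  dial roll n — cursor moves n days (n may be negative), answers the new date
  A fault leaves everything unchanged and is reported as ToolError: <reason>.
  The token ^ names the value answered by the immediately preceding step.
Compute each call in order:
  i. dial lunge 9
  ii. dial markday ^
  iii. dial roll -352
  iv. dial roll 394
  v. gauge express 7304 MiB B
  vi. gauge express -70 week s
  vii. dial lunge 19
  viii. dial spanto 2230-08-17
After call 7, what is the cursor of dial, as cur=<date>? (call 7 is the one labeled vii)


I call dial lunge passing 9, — result: 2228-03-01.
Next I call dial markday passing ^, giving 2228-03-01.
I run dial roll passing -352, → 2227-03-15.
Invoking dial roll passing 394, giving 2228-04-12.
I call gauge express passing 7304, MiB, B, and observe 7658799104.
I try gauge express passing -70, week, s, which returns -42336000.
Invoking dial lunge passing 19: 2229-11-12.
I use dial spanto passing 2230-08-17, which returns 278.

Answer: cur=2229-11-12


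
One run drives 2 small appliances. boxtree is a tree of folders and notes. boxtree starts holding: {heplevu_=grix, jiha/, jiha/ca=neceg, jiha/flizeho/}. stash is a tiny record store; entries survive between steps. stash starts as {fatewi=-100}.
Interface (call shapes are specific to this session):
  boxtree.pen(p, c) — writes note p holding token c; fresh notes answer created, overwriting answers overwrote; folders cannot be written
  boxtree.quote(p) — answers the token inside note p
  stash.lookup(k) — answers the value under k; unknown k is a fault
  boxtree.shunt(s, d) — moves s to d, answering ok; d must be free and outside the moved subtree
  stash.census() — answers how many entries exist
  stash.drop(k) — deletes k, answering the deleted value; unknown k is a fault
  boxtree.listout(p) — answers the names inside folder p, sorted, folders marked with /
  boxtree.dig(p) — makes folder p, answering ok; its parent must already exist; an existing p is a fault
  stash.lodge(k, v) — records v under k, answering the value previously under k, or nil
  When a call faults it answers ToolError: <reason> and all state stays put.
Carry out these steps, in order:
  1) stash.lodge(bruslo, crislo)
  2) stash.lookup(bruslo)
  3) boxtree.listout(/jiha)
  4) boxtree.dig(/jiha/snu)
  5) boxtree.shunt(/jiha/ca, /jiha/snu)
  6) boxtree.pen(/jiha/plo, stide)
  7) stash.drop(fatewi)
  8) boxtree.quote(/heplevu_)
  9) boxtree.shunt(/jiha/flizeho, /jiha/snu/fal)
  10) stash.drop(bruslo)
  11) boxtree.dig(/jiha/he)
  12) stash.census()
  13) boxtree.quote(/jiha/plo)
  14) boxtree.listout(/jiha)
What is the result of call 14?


Answer: [ca, he/, plo, snu/]

Derivation:
Calling lodge using k→bruslo, v→crislo, yielding nil.
I call lookup using k→bruslo, yielding crislo.
I run listout using p→/jiha, which returns [ca, flizeho/].
Invoking dig using p→/jiha/snu, and get ok.
Using shunt using s→/jiha/ca, d→/jiha/snu, and observe ToolError: exists.
Calling pen using p→/jiha/plo, c→stide, — result: created.
Next I call drop using k→fatewi, and see -100.
Invoking quote using p→/heplevu_, → grix.
I run shunt using s→/jiha/flizeho, d→/jiha/snu/fal, yielding ok.
Invoking drop using k→bruslo, and see crislo.
Now I run dig using p→/jiha/he, giving ok.
I run census, and see 0.
I try quote using p→/jiha/plo, → stide.
Invoking listout using p→/jiha, and get [ca, he/, plo, snu/].


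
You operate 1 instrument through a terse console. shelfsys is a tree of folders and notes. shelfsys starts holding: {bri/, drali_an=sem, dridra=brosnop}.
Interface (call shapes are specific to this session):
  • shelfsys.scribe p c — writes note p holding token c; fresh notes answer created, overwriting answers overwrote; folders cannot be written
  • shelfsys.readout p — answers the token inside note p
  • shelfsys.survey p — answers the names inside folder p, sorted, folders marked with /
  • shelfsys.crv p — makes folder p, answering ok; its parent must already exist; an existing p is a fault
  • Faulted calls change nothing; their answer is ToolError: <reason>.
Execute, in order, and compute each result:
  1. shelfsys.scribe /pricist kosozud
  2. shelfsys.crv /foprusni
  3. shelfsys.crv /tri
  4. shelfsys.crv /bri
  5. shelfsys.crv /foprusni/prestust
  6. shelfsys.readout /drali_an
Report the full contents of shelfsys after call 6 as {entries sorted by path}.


>> scribe(/pricist, kosozud)
<< created
>> crv(/foprusni)
<< ok
>> crv(/tri)
<< ok
>> crv(/bri)
<< ToolError: exists
>> crv(/foprusni/prestust)
<< ok
>> readout(/drali_an)
<< sem

Answer: {bri/, drali_an=sem, dridra=brosnop, foprusni/, foprusni/prestust/, pricist=kosozud, tri/}


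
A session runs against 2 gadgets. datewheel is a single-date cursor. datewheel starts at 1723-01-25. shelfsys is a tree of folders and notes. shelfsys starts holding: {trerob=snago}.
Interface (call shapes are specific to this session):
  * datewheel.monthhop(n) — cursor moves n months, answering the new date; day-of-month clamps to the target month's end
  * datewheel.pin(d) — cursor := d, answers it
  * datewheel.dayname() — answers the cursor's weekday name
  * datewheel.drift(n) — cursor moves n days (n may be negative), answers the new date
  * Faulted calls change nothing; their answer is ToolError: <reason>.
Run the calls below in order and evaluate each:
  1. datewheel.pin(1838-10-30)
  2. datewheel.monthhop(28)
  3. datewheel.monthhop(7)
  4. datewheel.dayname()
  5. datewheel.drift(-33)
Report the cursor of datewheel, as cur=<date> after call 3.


CALL datewheel.pin[d: 1838-10-30]
RET  1838-10-30
CALL datewheel.monthhop[n: 28]
RET  1841-02-28
CALL datewheel.monthhop[n: 7]
RET  1841-09-28
CALL datewheel.dayname[]
RET  Tuesday
CALL datewheel.drift[n: -33]
RET  1841-08-26

Answer: cur=1841-09-28


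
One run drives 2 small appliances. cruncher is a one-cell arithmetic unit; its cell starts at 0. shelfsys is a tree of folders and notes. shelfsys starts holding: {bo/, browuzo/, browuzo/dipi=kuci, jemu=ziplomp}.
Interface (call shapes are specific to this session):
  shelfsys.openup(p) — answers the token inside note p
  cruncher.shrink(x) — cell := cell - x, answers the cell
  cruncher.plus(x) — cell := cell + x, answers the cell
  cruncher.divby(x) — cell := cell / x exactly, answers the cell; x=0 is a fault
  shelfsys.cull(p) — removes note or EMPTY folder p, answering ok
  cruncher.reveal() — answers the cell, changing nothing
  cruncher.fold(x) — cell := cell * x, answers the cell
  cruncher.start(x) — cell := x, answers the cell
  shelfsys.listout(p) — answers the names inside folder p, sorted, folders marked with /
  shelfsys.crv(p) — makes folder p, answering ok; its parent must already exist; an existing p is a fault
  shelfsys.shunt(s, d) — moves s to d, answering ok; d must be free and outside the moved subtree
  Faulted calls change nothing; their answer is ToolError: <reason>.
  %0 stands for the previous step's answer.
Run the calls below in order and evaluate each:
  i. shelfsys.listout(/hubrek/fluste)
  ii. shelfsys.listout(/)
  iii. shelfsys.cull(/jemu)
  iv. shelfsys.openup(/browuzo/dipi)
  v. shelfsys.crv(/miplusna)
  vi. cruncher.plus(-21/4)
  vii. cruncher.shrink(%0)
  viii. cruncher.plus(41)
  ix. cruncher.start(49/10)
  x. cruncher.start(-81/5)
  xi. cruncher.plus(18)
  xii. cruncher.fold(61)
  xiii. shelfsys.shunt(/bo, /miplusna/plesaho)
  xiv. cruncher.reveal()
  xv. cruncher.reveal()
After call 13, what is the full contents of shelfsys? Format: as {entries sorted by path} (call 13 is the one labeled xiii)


Answer: {browuzo/, browuzo/dipi=kuci, miplusna/, miplusna/plesaho/}

Derivation:
>> shelfsys.listout(p: /hubrek/fluste)
<< ToolError: not found
>> shelfsys.listout(p: /)
<< [bo/, browuzo/, jemu]
>> shelfsys.cull(p: /jemu)
<< ok
>> shelfsys.openup(p: /browuzo/dipi)
<< kuci
>> shelfsys.crv(p: /miplusna)
<< ok
>> cruncher.plus(x: -21/4)
<< -21/4
>> cruncher.shrink(x: %0)
<< 0
>> cruncher.plus(x: 41)
<< 41
>> cruncher.start(x: 49/10)
<< 49/10
>> cruncher.start(x: -81/5)
<< -81/5
>> cruncher.plus(x: 18)
<< 9/5
>> cruncher.fold(x: 61)
<< 549/5
>> shelfsys.shunt(s: /bo, d: /miplusna/plesaho)
<< ok
>> cruncher.reveal()
<< 549/5
>> cruncher.reveal()
<< 549/5


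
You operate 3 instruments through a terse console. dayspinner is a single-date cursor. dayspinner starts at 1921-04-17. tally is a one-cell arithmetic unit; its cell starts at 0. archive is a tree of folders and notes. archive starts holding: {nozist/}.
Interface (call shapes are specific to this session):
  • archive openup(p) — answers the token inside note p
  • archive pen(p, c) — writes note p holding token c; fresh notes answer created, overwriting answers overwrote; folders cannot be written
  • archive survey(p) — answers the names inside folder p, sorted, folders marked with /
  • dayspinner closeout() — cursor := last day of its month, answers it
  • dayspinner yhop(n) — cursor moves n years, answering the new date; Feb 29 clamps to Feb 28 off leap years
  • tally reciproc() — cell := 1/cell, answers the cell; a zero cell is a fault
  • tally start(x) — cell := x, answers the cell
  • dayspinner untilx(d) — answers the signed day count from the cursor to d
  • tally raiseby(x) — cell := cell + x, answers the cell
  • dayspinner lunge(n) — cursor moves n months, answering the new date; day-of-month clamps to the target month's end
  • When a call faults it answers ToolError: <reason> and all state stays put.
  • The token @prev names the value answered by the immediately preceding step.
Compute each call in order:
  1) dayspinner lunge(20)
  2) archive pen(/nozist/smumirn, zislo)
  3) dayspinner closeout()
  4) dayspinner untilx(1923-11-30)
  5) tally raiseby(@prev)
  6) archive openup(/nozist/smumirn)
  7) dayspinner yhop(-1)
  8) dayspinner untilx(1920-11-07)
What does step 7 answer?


[in] dayspinner lunge n: 20
[out] 1922-12-17
[in] archive pen p: /nozist/smumirn c: zislo
[out] created
[in] dayspinner closeout
[out] 1922-12-31
[in] dayspinner untilx d: 1923-11-30
[out] 334
[in] tally raiseby x: @prev
[out] 334
[in] archive openup p: /nozist/smumirn
[out] zislo
[in] dayspinner yhop n: -1
[out] 1921-12-31
[in] dayspinner untilx d: 1920-11-07
[out] -419

Answer: 1921-12-31


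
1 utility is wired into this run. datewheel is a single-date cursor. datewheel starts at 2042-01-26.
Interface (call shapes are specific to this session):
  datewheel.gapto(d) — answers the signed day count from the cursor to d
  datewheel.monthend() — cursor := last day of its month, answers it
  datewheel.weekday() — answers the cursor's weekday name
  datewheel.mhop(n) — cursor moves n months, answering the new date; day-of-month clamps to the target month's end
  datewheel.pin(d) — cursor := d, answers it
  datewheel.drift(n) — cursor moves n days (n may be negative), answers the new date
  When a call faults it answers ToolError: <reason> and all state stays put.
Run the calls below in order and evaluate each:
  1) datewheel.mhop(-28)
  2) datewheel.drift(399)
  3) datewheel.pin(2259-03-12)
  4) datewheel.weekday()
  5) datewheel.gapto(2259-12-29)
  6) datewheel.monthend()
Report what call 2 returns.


Answer: 2040-10-29

Derivation:
>> datewheel.mhop(n=-28)
<< 2039-09-26
>> datewheel.drift(n=399)
<< 2040-10-29
>> datewheel.pin(d=2259-03-12)
<< 2259-03-12
>> datewheel.weekday()
<< Saturday
>> datewheel.gapto(d=2259-12-29)
<< 292
>> datewheel.monthend()
<< 2259-03-31


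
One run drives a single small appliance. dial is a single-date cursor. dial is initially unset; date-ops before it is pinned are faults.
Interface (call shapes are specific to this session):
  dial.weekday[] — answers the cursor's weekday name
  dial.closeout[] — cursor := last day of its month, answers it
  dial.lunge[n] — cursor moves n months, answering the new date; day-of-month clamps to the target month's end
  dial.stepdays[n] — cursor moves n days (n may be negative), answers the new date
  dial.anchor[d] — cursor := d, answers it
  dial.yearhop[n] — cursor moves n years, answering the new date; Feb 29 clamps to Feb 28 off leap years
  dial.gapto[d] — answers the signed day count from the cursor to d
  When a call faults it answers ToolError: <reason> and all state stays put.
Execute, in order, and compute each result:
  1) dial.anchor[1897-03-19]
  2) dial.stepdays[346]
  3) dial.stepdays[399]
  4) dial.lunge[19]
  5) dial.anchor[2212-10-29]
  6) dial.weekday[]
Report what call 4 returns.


==> anchor(d: 1897-03-19)
<== 1897-03-19
==> stepdays(n: 346)
<== 1898-02-28
==> stepdays(n: 399)
<== 1899-04-03
==> lunge(n: 19)
<== 1900-11-03
==> anchor(d: 2212-10-29)
<== 2212-10-29
==> weekday()
<== Thursday

Answer: 1900-11-03


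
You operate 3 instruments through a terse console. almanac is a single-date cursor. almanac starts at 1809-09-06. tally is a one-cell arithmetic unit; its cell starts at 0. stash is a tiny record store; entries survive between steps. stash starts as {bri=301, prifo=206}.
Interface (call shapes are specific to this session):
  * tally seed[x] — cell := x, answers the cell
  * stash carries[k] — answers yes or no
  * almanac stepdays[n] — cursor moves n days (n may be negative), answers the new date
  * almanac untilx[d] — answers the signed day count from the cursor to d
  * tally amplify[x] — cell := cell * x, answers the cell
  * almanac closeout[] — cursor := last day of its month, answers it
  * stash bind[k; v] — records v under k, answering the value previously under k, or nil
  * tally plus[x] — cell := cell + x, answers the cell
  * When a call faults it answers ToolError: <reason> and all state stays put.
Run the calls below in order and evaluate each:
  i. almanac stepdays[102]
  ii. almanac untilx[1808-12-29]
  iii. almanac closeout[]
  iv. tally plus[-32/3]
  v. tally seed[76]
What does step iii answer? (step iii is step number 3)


$ almanac stepdays 102
= 1809-12-17
$ almanac untilx 1808-12-29
= -353
$ almanac closeout
= 1809-12-31
$ tally plus -32/3
= -32/3
$ tally seed 76
= 76

Answer: 1809-12-31


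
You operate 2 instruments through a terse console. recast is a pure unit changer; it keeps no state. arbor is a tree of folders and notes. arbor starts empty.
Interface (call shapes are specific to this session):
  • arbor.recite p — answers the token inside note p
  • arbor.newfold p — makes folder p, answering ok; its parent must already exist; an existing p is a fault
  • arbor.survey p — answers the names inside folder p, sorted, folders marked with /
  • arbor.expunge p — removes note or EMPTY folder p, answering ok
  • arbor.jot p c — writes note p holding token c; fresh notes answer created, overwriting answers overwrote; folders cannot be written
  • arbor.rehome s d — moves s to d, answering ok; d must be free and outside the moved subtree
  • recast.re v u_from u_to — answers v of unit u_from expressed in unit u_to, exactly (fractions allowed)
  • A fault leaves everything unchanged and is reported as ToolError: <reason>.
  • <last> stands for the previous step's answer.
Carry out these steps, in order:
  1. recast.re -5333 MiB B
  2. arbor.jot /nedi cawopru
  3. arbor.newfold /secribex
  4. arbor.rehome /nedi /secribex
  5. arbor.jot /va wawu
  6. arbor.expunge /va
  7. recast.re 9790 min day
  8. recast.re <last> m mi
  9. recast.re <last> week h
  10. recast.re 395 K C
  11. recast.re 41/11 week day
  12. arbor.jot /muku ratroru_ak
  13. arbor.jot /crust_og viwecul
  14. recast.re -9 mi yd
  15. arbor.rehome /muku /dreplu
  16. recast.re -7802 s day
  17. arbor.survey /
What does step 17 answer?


>>> recast.re v→-5333 u_from→MiB u_to→B
= -5592055808
>>> arbor.jot p→/nedi c→cawopru
= created
>>> arbor.newfold p→/secribex
= ok
>>> arbor.rehome s→/nedi d→/secribex
= ToolError: exists
>>> arbor.jot p→/va c→wawu
= created
>>> arbor.expunge p→/va
= ok
>>> recast.re v→9790 u_from→min u_to→day
= 979/144
>>> recast.re v→<last> u_from→m u_to→mi
= 11125/2633472
>>> recast.re v→<last> u_from→week u_to→h
= 77875/109728
>>> recast.re v→395 u_from→K u_to→C
= 2437/20
>>> recast.re v→41/11 u_from→week u_to→day
= 287/11
>>> arbor.jot p→/muku c→ratroru_ak
= created
>>> arbor.jot p→/crust_og c→viwecul
= created
>>> recast.re v→-9 u_from→mi u_to→yd
= -15840
>>> arbor.rehome s→/muku d→/dreplu
= ok
>>> recast.re v→-7802 u_from→s u_to→day
= -3901/43200
>>> arbor.survey p→/
= [crust_og, dreplu, nedi, secribex/]

Answer: [crust_og, dreplu, nedi, secribex/]


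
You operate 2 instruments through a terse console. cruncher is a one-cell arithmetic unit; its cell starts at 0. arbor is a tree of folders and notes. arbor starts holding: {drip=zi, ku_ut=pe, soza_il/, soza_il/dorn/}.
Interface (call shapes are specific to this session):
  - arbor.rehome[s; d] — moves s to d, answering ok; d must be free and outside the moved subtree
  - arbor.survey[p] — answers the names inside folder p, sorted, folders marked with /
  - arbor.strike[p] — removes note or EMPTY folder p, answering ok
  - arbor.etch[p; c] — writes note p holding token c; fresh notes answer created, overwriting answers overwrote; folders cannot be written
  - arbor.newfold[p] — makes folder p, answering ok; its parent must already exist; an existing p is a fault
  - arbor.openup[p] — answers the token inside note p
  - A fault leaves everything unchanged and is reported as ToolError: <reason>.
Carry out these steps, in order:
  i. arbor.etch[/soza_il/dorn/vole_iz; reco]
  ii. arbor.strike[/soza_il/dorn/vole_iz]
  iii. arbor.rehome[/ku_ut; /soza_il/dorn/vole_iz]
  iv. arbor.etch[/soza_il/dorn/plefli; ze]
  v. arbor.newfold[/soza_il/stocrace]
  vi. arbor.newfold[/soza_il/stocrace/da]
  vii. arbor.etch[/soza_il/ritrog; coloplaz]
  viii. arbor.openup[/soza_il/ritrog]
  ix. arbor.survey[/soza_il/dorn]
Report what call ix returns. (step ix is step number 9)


Answer: [plefli, vole_iz]

Derivation:
Next I call arbor.etch using /soza_il/dorn/vole_iz, reco, and get created.
Calling arbor.strike using /soza_il/dorn/vole_iz, — result: ok.
I try arbor.rehome using /ku_ut, /soza_il/dorn/vole_iz, → ok.
I invoke arbor.etch using /soza_il/dorn/plefli, ze, and observe created.
I call arbor.newfold using /soza_il/stocrace, and observe ok.
Calling arbor.newfold using /soza_il/stocrace/da: ok.
I try arbor.etch using /soza_il/ritrog, coloplaz, and see created.
I try arbor.openup using /soza_il/ritrog, which returns coloplaz.
Calling arbor.survey using /soza_il/dorn: [plefli, vole_iz].


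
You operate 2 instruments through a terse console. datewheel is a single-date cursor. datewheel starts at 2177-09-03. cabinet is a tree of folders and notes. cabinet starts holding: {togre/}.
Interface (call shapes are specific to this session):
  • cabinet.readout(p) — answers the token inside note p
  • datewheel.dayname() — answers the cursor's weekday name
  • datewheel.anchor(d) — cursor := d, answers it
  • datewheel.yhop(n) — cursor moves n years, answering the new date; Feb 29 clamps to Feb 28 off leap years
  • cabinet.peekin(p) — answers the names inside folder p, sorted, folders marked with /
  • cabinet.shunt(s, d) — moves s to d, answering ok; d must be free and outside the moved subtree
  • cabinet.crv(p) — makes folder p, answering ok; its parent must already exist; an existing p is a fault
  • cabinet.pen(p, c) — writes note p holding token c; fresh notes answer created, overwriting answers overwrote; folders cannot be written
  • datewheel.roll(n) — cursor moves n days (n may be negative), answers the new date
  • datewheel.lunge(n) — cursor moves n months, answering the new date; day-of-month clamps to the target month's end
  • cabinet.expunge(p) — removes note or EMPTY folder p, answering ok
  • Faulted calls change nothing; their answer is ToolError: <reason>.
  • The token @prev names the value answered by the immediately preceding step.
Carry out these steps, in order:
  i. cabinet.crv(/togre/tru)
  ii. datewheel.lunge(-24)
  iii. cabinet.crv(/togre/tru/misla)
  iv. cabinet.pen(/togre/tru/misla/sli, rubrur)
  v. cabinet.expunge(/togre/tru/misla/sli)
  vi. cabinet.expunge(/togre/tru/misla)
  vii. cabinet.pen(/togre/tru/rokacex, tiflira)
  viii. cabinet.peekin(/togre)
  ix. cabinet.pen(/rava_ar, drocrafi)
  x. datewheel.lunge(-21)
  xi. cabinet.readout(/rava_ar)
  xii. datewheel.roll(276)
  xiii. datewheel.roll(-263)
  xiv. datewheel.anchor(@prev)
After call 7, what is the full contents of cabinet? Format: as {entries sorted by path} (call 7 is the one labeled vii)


Answer: {togre/, togre/tru/, togre/tru/rokacex=tiflira}

Derivation:
$ cabinet.crv p→/togre/tru
[out] ok
$ datewheel.lunge n→-24
[out] 2175-09-03
$ cabinet.crv p→/togre/tru/misla
[out] ok
$ cabinet.pen p→/togre/tru/misla/sli c→rubrur
[out] created
$ cabinet.expunge p→/togre/tru/misla/sli
[out] ok
$ cabinet.expunge p→/togre/tru/misla
[out] ok
$ cabinet.pen p→/togre/tru/rokacex c→tiflira
[out] created
$ cabinet.peekin p→/togre
[out] [tru/]
$ cabinet.pen p→/rava_ar c→drocrafi
[out] created
$ datewheel.lunge n→-21
[out] 2173-12-03
$ cabinet.readout p→/rava_ar
[out] drocrafi
$ datewheel.roll n→276
[out] 2174-09-05
$ datewheel.roll n→-263
[out] 2173-12-16
$ datewheel.anchor d→@prev
[out] 2173-12-16


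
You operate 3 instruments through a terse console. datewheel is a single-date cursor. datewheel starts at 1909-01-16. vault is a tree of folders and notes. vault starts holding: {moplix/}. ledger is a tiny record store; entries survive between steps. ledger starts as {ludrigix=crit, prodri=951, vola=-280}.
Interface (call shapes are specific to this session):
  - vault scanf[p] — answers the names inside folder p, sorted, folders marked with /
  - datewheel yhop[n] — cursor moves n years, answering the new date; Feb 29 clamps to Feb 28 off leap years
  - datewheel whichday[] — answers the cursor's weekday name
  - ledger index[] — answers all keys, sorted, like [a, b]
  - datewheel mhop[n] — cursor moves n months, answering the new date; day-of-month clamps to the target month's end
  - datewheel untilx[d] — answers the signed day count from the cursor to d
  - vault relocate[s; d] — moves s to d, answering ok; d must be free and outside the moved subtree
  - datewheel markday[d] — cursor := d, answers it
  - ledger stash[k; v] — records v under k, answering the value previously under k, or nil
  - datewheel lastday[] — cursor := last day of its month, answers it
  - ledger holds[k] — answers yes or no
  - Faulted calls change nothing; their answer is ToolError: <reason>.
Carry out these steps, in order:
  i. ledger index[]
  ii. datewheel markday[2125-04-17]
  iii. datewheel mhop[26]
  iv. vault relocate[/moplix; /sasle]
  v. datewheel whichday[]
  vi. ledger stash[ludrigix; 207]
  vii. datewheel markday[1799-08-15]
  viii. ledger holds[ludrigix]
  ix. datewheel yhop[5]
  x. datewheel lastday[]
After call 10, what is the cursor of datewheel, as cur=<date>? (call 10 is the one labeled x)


Answer: cur=1804-08-31

Derivation:
I run ledger index, which returns [ludrigix, prodri, vola].
I invoke datewheel markday on d: 2125-04-17, → 2125-04-17.
I use datewheel mhop on n: 26, giving 2127-06-17.
Using vault relocate on s: /moplix, d: /sasle, and see ok.
I use datewheel whichday, and observe Tuesday.
I run ledger stash on k: ludrigix, v: 207, and observe crit.
I invoke datewheel markday on d: 1799-08-15, — result: 1799-08-15.
I try ledger holds on k: ludrigix, and see yes.
Next I call datewheel yhop on n: 5, which returns 1804-08-15.
I invoke datewheel lastday(), and observe 1804-08-31.


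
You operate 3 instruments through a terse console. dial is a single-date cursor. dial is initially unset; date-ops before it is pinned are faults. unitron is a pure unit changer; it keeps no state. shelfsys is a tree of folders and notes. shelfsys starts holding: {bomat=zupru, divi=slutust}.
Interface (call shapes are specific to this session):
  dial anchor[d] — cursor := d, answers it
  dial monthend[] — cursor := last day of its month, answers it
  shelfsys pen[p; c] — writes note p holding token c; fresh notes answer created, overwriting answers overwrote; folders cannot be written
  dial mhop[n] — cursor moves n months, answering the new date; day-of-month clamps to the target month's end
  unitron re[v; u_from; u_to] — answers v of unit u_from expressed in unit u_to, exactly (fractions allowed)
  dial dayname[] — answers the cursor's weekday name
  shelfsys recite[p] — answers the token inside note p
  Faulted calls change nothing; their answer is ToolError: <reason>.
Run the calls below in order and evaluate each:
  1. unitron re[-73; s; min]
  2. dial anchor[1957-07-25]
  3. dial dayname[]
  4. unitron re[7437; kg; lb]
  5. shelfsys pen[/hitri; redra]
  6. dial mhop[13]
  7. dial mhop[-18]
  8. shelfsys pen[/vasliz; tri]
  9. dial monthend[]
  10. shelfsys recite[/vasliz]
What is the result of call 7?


Invoking unitron re with -73, s, min, → -73/60.
I try dial anchor with 1957-07-25, — result: 1957-07-25.
Now I run dial dayname(), and observe Thursday.
Now I run unitron re with 7437, kg, lb, — result: 743700000000/45359237.
Then shelfsys pen with /hitri, redra: created.
I use dial mhop with 13, and see 1958-08-25.
Then dial mhop with -18, and see 1957-02-25.
Using shelfsys pen with /vasliz, tri, → created.
I call dial monthend, yielding 1957-02-28.
I try shelfsys recite with /vasliz, and observe tri.

Answer: 1957-02-25


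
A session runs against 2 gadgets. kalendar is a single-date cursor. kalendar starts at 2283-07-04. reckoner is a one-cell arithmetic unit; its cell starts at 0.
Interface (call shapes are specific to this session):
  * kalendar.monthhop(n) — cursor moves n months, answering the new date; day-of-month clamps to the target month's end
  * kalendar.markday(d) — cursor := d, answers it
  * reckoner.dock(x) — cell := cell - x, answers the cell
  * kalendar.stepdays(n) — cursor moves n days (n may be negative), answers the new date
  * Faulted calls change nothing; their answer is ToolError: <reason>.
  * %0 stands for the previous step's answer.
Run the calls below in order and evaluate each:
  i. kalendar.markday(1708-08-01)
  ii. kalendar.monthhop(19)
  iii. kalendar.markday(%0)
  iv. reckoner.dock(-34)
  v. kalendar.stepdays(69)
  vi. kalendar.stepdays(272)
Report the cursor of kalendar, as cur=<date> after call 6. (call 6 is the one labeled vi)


Act: markday[d='1708-08-01']
Obs: 1708-08-01
Act: monthhop[n='19']
Obs: 1710-03-01
Act: markday[d='%0']
Obs: 1710-03-01
Act: dock[x='-34']
Obs: 34
Act: stepdays[n='69']
Obs: 1710-05-09
Act: stepdays[n='272']
Obs: 1711-02-05

Answer: cur=1711-02-05


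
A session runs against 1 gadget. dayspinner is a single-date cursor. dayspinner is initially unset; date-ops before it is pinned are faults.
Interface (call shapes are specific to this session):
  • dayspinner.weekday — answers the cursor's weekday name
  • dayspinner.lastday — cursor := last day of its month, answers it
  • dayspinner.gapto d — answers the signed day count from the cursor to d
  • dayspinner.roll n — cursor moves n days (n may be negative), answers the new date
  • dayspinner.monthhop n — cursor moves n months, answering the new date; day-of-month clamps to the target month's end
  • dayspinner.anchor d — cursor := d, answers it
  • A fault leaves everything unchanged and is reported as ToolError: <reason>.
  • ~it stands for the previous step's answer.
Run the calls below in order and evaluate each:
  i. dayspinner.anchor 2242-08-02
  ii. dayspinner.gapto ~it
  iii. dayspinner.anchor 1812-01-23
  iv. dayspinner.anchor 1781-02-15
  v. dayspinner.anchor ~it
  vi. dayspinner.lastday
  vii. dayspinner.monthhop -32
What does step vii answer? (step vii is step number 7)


Answer: 1778-06-28

Derivation:
I call anchor using d=2242-08-02: 2242-08-02.
I try gapto using d=~it, — result: 0.
Invoking anchor using d=1812-01-23, → 1812-01-23.
Calling anchor using d=1781-02-15, giving 1781-02-15.
I run anchor using d=~it, which returns 1781-02-15.
Then lastday(), giving 1781-02-28.
Then monthhop using n=-32, — result: 1778-06-28.


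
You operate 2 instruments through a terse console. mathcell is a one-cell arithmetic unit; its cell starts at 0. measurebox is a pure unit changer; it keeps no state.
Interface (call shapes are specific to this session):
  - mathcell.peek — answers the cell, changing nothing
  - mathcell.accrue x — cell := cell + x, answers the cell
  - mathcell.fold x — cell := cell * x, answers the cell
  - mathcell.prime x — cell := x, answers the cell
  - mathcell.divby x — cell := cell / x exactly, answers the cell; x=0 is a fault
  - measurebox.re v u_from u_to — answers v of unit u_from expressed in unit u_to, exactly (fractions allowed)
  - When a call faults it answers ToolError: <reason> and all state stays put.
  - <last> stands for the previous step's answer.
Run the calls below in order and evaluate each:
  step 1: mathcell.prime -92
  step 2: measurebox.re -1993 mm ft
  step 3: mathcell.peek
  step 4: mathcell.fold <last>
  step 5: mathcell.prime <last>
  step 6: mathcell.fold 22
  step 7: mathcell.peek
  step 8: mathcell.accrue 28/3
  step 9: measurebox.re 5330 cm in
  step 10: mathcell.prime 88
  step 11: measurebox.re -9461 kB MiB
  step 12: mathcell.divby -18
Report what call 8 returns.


CALL mathcell.prime[x='-92']
RET  -92
CALL measurebox.re[v='-1993'; u_from='mm'; u_to='ft']
RET  -9965/1524
CALL mathcell.peek[]
RET  -92
CALL mathcell.fold[x='<last>']
RET  8464
CALL mathcell.prime[x='<last>']
RET  8464
CALL mathcell.fold[x='22']
RET  186208
CALL mathcell.peek[]
RET  186208
CALL mathcell.accrue[x='28/3']
RET  558652/3
CALL measurebox.re[v='5330'; u_from='cm'; u_to='in']
RET  266500/127
CALL mathcell.prime[x='88']
RET  88
CALL measurebox.re[v='-9461'; u_from='kB'; u_to='MiB']
RET  -1182625/131072
CALL mathcell.divby[x='-18']
RET  -44/9

Answer: 558652/3


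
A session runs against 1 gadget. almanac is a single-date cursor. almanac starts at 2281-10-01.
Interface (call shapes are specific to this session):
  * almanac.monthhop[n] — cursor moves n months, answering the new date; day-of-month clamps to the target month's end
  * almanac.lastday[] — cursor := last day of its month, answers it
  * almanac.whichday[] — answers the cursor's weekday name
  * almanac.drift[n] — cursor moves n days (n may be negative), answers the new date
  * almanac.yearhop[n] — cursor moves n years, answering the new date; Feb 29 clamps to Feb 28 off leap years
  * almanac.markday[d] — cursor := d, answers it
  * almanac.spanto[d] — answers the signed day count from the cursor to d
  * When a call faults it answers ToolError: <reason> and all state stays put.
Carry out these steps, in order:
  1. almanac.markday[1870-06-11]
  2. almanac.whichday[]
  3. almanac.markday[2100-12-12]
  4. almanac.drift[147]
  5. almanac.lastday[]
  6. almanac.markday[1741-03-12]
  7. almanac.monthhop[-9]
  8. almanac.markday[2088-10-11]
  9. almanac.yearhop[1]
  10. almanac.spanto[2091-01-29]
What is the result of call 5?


I use markday(1870-06-11), and observe 1870-06-11.
Calling whichday(), and see Saturday.
I run markday(2100-12-12), and observe 2100-12-12.
I use drift(147), and observe 2101-05-08.
I use lastday, which returns 2101-05-31.
Then markday(1741-03-12), and observe 1741-03-12.
Next I call monthhop(-9), — result: 1740-06-12.
Invoking markday(2088-10-11): 2088-10-11.
I use yearhop(1), and see 2089-10-11.
I run spanto(2091-01-29), and get 475.

Answer: 2101-05-31
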